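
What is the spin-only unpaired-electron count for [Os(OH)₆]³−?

1 unpaired electron

Ligand charges: each hydroxide is −1. With an overall charge of −3 the osmium centre must be in the +3 oxidation state.
Osmium is a group-8 element; Os(III) is therefore d⁵.
The spin state decides the count: a 5d ion has a large Δₒ and is invariably low-spin.
An octahedral low-spin d⁵ ion is t₂g⁵e_g⁰, giving 1 unpaired electron.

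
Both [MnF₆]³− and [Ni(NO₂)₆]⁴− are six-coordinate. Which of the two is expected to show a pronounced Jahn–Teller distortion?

[MnF₆]³−

[MnF₆]³−: Ligand charges: each fluoride is −1. With an overall charge of −3 the manganese centre must be in the +3 oxidation state. Manganese is a group-7 element; Mn(III) is therefore d⁴. Fluoride is a weak-field ligand for a first-row metal, so the complex is high-spin. The t₂g³e_g¹ (high-spin) configuration has an unevenly filled e_g set; the Jahn–Teller theorem predicts a tetragonal distortion (typically axial elongation) to lift the degeneracy.
[Ni(NO₂)₆]⁴−: Each nitro (N-bound nitrite) is −1; balancing the −4 overall charge requires Ni(II). Nickel is a group-10 element; Ni(II) is therefore d⁸. The d⁸ configuration leaves the e_g set evenly filled (or empty) — no strong Jahn–Teller driving force.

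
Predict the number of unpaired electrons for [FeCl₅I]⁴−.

Ligand charges: each chloride is −1; each iodide is −1. With an overall charge of −4 the iron centre must be in the +2 oxidation state.
Iron is a group-8 element; Fe(II) is therefore d⁶.
The spin state decides the count: Chloride and iodide are weak-field ligands for a first-row metal, so the complex is high-spin.
An octahedral high-spin d⁶ ion is t₂g⁴e_g², giving 4 unpaired electrons.

4 unpaired electrons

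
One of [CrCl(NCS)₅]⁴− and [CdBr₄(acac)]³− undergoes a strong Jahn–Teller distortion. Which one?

[CrCl(NCS)₅]⁴−: Summing ligand charges against the −4 overall charge gives an oxidation state of +2 for chromium. Group 6 minus oxidation state 2 gives a d⁴ configuration. Chloride and isothiocyanate are weak-field ligands for a first-row metal, so the complex is high-spin. The t₂g³e_g¹ (high-spin) configuration has an unevenly filled e_g set; the Jahn–Teller theorem predicts a tetragonal distortion (typically axial elongation) to lift the degeneracy.
[CdBr₄(acac)]³−: Ligand charges: each bromide is −1; each acetylacetonate is −1. With an overall charge of −3 the cadmium centre must be in the +2 oxidation state. Group 12 minus oxidation state 2 gives a d¹⁰ configuration. The d¹⁰ configuration leaves the e_g set evenly filled (or empty) — no strong Jahn–Teller driving force.

[CrCl(NCS)₅]⁴−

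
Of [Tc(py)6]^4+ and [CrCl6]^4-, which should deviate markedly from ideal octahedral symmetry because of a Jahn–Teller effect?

[CrCl6]^4-

[Tc(py)6]^4+: Summing ligand charges against the +4 overall charge gives an oxidation state of +4 for technetium. Technetium is a group-7 element; Tc(IV) is therefore d³. The d³ configuration leaves the e_g set evenly filled (or empty) — no strong Jahn–Teller driving force.
[CrCl6]^4-: Summing ligand charges against the −4 overall charge gives an oxidation state of +2 for chromium. Cr sits in group 6, so the d-electron count is 6 − 2 = 4. Chloride is a weak-field ligand for a first-row metal, so the complex is high-spin. The t₂g³e_g¹ (high-spin) configuration has an unevenly filled e_g set; the Jahn–Teller theorem predicts a tetragonal distortion (typically axial elongation) to lift the degeneracy.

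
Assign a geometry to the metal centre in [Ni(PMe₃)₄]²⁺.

square planar

Trimethylphosphine is neutral; balancing the +2 overall charge requires Ni(II).
Nickel is a group-10 element; Ni(II) is therefore d⁸.
Coordination number: 4.
Trimethylphosphine is a strong-field ligand (high in the spectrochemical series).
A 3d d⁸ ion with strong-field ligands gains enough CFSE to favour square planar over tetrahedral.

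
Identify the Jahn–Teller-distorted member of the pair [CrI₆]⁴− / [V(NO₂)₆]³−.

[CrI₆]⁴−

[CrI₆]⁴−: Summing ligand charges against the −4 overall charge gives an oxidation state of +2 for chromium. Group 6 minus oxidation state 2 gives a d⁴ configuration. Iodide is a weak-field ligand for a first-row metal, so the complex is high-spin. The t₂g³e_g¹ (high-spin) configuration has an unevenly filled e_g set; the Jahn–Teller theorem predicts a tetragonal distortion (typically axial elongation) to lift the degeneracy.
[V(NO₂)₆]³−: Ligand charges: each nitro (N-bound nitrite) is −1. With an overall charge of −3 the vanadium centre must be in the +3 oxidation state. V sits in group 5, so the d-electron count is 5 − 3 = 2. The d² configuration leaves the e_g set evenly filled (or empty) — no strong Jahn–Teller driving force.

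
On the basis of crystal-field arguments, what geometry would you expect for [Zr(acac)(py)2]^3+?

Each acetylacetonate is −1; pyridine is neutral; balancing the +3 overall charge requires Zr(IV).
Group 4 minus oxidation state 4 gives a d⁰ configuration.
Counting donor atoms: 1×acetylacetonate (bidentate) → 2 donors; 2×pyridine (monodentate) → 2 donors. Coordination number = 4.
A d⁰ ion has no crystal-field stabilisation preference between square planar and tetrahedral, so four ligands adopt the sterically favoured tetrahedral geometry.

tetrahedral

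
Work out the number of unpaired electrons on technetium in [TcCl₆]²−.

3 unpaired electrons

Summing ligand charges against the −2 overall charge gives an oxidation state of +4 for technetium.
Technetium is a group-7 element; Tc(IV) is therefore d³.
In an octahedral field the d³ configuration is t₂g³e_g⁰ (only one arrangement possible), giving 3 unpaired electrons.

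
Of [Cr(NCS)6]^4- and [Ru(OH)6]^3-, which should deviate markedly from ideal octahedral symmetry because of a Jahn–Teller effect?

[Cr(NCS)6]^4-: Summing ligand charges against the −4 overall charge gives an oxidation state of +2 for chromium. Group 6 minus oxidation state 2 gives a d⁴ configuration. Isothiocyanate is a weak-field ligand for a first-row metal, so the complex is high-spin. The t₂g³e_g¹ (high-spin) configuration has an unevenly filled e_g set; the Jahn–Teller theorem predicts a tetragonal distortion (typically axial elongation) to lift the degeneracy.
[Ru(OH)6]^3-: Summing ligand charges against the −3 overall charge gives an oxidation state of +3 for ruthenium. Ruthenium is a group-8 element; Ru(III) is therefore d⁵. A 4d ion has a large Δₒ and is invariably low-spin. The d⁵ configuration leaves the e_g set evenly filled (or empty) — no strong Jahn–Teller driving force.

[Cr(NCS)6]^4-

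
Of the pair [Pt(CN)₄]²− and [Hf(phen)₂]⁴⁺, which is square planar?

[Pt(CN)₄]²−

For [Pt(CN)₄]²−: Summing ligand charges against the −2 overall charge gives an oxidation state of +2 for platinum. Group 10 minus oxidation state 2 gives a d⁸ configuration. A 5d d⁸ ion has a large crystal-field splitting; square planar leaves the high-energy d_{x²−y²} orbital empty and maximises CFSE. → square planar.
For [Hf(phen)₂]⁴⁺: 1,10-phenanthroline is neutral; balancing the +4 overall charge requires Hf(IV). Group 4 minus oxidation state 4 gives a d⁰ configuration. A d⁰ ion has no crystal-field stabilisation preference between square planar and tetrahedral, so four ligands adopt the sterically favoured tetrahedral geometry. → tetrahedral.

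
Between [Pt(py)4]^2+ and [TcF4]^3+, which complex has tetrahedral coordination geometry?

[TcF4]^3+

For [Pt(py)4]^2+: Summing ligand charges against the +2 overall charge gives an oxidation state of +2 for platinum. Platinum is a group-10 element; Pt(II) is therefore d⁸. A 5d d⁸ ion has a large crystal-field splitting; square planar leaves the high-energy d_{x²−y²} orbital empty and maximises CFSE. → square planar.
For [TcF4]^3+: Ligand charges: each fluoride is −1. With an overall charge of +3 the technetium centre must be in the +7 oxidation state. Group 7 minus oxidation state 7 gives a d⁰ configuration. A d⁰ ion has no crystal-field stabilisation preference between square planar and tetrahedral, so four ligands adopt the sterically favoured tetrahedral geometry. → tetrahedral.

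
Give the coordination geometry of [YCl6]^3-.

Ligand charges: each chloride is −1. With an overall charge of −3 the yttrium centre must be in the +3 oxidation state.
Yttrium is a group-3 element; Y(III) is therefore d⁰.
With 6 monodentate ligands the coordination number is 6.
Six donors around a single metal centre give an octahedral coordination sphere.

octahedral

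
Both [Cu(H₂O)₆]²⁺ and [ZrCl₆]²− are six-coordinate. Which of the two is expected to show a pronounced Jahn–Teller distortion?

[Cu(H₂O)₆]²⁺: Water is neutral; balancing the +2 overall charge requires Cu(II). Group 11 minus oxidation state 2 gives a d⁹ configuration. The t₂g⁶e_g³ configuration has an unevenly filled e_g set; the Jahn–Teller theorem predicts a tetragonal distortion (typically axial elongation) to lift the degeneracy.
[ZrCl₆]²−: Each chloride is −1; balancing the −2 overall charge requires Zr(IV). Zirconium is a group-4 element; Zr(IV) is therefore d⁰. The d⁰ configuration leaves the e_g set evenly filled (or empty) — no strong Jahn–Teller driving force.

[Cu(H₂O)₆]²⁺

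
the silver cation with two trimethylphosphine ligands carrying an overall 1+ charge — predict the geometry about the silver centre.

linear

Ligand charges: trimethylphosphine is neutral. With an overall charge of +1 the silver centre must be in the +1 oxidation state.
Ag sits in group 11, so the d-electron count is 11 − 1 = 10.
Coordination number: 2.
A d¹⁰ ion with only two ligands adopts a linear arrangement (sp hybridisation; no CFSE preference).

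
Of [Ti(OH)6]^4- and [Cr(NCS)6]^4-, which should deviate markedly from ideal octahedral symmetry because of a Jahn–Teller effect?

[Cr(NCS)6]^4-

[Ti(OH)6]^4-: Summing ligand charges against the −4 overall charge gives an oxidation state of +2 for titanium. Group 4 minus oxidation state 2 gives a d² configuration. The d² configuration leaves the e_g set evenly filled (or empty) — no strong Jahn–Teller driving force.
[Cr(NCS)6]^4-: Ligand charges: each isothiocyanate is −1. With an overall charge of −4 the chromium centre must be in the +2 oxidation state. Cr sits in group 6, so the d-electron count is 6 − 2 = 4. Isothiocyanate is a weak-field ligand for a first-row metal, so the complex is high-spin. The t₂g³e_g¹ (high-spin) configuration has an unevenly filled e_g set; the Jahn–Teller theorem predicts a tetragonal distortion (typically axial elongation) to lift the degeneracy.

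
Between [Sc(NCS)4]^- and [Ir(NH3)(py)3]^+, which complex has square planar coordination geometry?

For [Sc(NCS)4]^-: Summing ligand charges against the −1 overall charge gives an oxidation state of +3 for scandium. Group 3 minus oxidation state 3 gives a d⁰ configuration. A d⁰ ion has no crystal-field stabilisation preference between square planar and tetrahedral, so four ligands adopt the sterically favoured tetrahedral geometry. → tetrahedral.
For [Ir(NH3)(py)3]^+: Summing ligand charges against the +1 overall charge gives an oxidation state of +1 for iridium. Ir sits in group 9, so the d-electron count is 9 − 1 = 8. A 5d d⁸ ion has a large crystal-field splitting; square planar leaves the high-energy d_{x²−y²} orbital empty and maximises CFSE. → square planar.

[Ir(NH3)(py)3]^+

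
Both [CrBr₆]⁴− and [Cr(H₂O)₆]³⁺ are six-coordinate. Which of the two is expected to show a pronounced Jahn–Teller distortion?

[CrBr₆]⁴−: Each bromide is −1; balancing the −4 overall charge requires Cr(II). Group 6 minus oxidation state 2 gives a d⁴ configuration. Bromide is a weak-field ligand for a first-row metal, so the complex is high-spin. The t₂g³e_g¹ (high-spin) configuration has an unevenly filled e_g set; the Jahn–Teller theorem predicts a tetragonal distortion (typically axial elongation) to lift the degeneracy.
[Cr(H₂O)₆]³⁺: Summing ligand charges against the +3 overall charge gives an oxidation state of +3 for chromium. Group 6 minus oxidation state 3 gives a d³ configuration. The d³ configuration leaves the e_g set evenly filled (or empty) — no strong Jahn–Teller driving force.

[CrBr₆]⁴−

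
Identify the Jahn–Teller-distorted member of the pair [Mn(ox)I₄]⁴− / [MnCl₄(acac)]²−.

[Mn(ox)I₄]⁴−: Each oxalate is −2; each iodide is −1; balancing the −4 overall charge requires Mn(II). Group 7 minus oxidation state 2 gives a d⁵ configuration. Iodide and oxalate are weak-field ligands for a first-row metal, so the complex is high-spin. The d⁵ configuration leaves the e_g set evenly filled (or empty) — no strong Jahn–Teller driving force.
[MnCl₄(acac)]²−: Ligand charges: each chloride is −1; each acetylacetonate is −1. With an overall charge of −2 the manganese centre must be in the +3 oxidation state. Mn sits in group 7, so the d-electron count is 7 − 3 = 4. Acetylacetonate and chloride are weak-field ligands for a first-row metal, so the complex is high-spin. The t₂g³e_g¹ (high-spin) configuration has an unevenly filled e_g set; the Jahn–Teller theorem predicts a tetragonal distortion (typically axial elongation) to lift the degeneracy.

[MnCl₄(acac)]²−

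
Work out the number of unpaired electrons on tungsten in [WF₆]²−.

Summing ligand charges against the −2 overall charge gives an oxidation state of +4 for tungsten.
Group 6 minus oxidation state 4 gives a d² configuration.
In an octahedral field the d² configuration is t₂g²e_g⁰ (only one arrangement possible), giving 2 unpaired electrons.

2 unpaired electrons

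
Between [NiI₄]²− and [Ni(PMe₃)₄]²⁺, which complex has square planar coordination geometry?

[Ni(PMe₃)₄]²⁺

For [NiI₄]²−: Each iodide is −1; balancing the −2 overall charge requires Ni(II). Group 10 minus oxidation state 2 gives a d⁸ configuration. Iodide is a weak-field ligand. With weak-field ligands the CFSE gain from square planar is small, so a 3d d⁸ ion takes the sterically preferred tetrahedral geometry. → tetrahedral.
For [Ni(PMe₃)₄]²⁺: Trimethylphosphine is neutral; balancing the +2 overall charge requires Ni(II). Nickel is a group-10 element; Ni(II) is therefore d⁸. Trimethylphosphine is a strong-field ligand (high in the spectrochemical series). A 3d d⁸ ion with strong-field ligands gains enough CFSE to favour square planar over tetrahedral. → square planar.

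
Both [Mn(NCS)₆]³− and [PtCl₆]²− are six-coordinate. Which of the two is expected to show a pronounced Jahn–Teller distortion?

[Mn(NCS)₆]³−: Ligand charges: each isothiocyanate is −1. With an overall charge of −3 the manganese centre must be in the +3 oxidation state. Mn sits in group 7, so the d-electron count is 7 − 3 = 4. Isothiocyanate is a weak-field ligand for a first-row metal, so the complex is high-spin. The t₂g³e_g¹ (high-spin) configuration has an unevenly filled e_g set; the Jahn–Teller theorem predicts a tetragonal distortion (typically axial elongation) to lift the degeneracy.
[PtCl₆]²−: Each chloride is −1; balancing the −2 overall charge requires Pt(IV). Platinum is a group-10 element; Pt(IV) is therefore d⁶. A 5d ion has a large Δₒ and is invariably low-spin. The d⁶ configuration leaves the e_g set evenly filled (or empty) — no strong Jahn–Teller driving force.

[Mn(NCS)₆]³−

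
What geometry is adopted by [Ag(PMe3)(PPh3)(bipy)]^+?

Trimethylphosphine is neutral; triphenylphosphine is neutral; 2,2′-bipyridine is neutral; balancing the +1 overall charge requires Ag(I).
Silver is a group-11 element; Ag(I) is therefore d¹⁰.
Counting donor atoms: 1×trimethylphosphine (monodentate) → 1 donor; 1×triphenylphosphine (monodentate) → 1 donor; 1×2,2′-bipyridine (bidentate) → 2 donors. Coordination number = 4.
A d¹⁰ ion has no crystal-field stabilisation preference between square planar and tetrahedral, so four ligands adopt the sterically favoured tetrahedral geometry.

tetrahedral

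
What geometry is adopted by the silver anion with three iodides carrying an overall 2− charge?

Summing ligand charges against the −2 overall charge gives an oxidation state of +1 for silver.
Silver is a group-11 element; Ag(I) is therefore d¹⁰.
With 3 monodentate ligands the coordination number is 3.
Three ligands around a d¹⁰ centre minimise repulsion in a trigonal-planar arrangement.

trigonal planar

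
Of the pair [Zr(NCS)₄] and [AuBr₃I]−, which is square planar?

[AuBr₃I]−

For [Zr(NCS)₄]: Each isothiocyanate is −1; balancing the 0 overall charge requires Zr(IV). Group 4 minus oxidation state 4 gives a d⁰ configuration. A d⁰ ion has no crystal-field stabilisation preference between square planar and tetrahedral, so four ligands adopt the sterically favoured tetrahedral geometry. → tetrahedral.
For [AuBr₃I]−: Ligand charges: each bromide is −1; each iodide is −1. With an overall charge of −1 the gold centre must be in the +3 oxidation state. Gold is a group-11 element; Au(III) is therefore d⁸. A 5d d⁸ ion has a large crystal-field splitting; square planar leaves the high-energy d_{x²−y²} orbital empty and maximises CFSE. → square planar.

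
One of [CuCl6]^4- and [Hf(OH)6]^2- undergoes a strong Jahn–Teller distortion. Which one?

[CuCl6]^4-

[CuCl6]^4-: Each chloride is −1; balancing the −4 overall charge requires Cu(II). Copper is a group-11 element; Cu(II) is therefore d⁹. The t₂g⁶e_g³ configuration has an unevenly filled e_g set; the Jahn–Teller theorem predicts a tetragonal distortion (typically axial elongation) to lift the degeneracy.
[Hf(OH)6]^2-: Summing ligand charges against the −2 overall charge gives an oxidation state of +4 for hafnium. Hafnium is a group-4 element; Hf(IV) is therefore d⁰. The d⁰ configuration leaves the e_g set evenly filled (or empty) — no strong Jahn–Teller driving force.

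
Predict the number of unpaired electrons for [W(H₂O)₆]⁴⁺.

Water is neutral; balancing the +4 overall charge requires W(IV).
Group 6 minus oxidation state 4 gives a d² configuration.
In an octahedral field the d² configuration is t₂g²e_g⁰ (only one arrangement possible), giving 2 unpaired electrons.

2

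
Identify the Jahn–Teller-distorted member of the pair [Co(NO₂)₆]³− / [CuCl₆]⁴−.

[CuCl₆]⁴−

[Co(NO₂)₆]³−: Ligand charges: each nitro (N-bound nitrite) is −1. With an overall charge of −3 the cobalt centre must be in the +3 oxidation state. Cobalt is a group-9 element; Co(III) is therefore d⁶. Co(III) has an exceptionally large octahedral splitting and is low-spin with essentially every ligand except fluoride. The d⁶ configuration leaves the e_g set evenly filled (or empty) — no strong Jahn–Teller driving force.
[CuCl₆]⁴−: Each chloride is −1; balancing the −4 overall charge requires Cu(II). Cu sits in group 11, so the d-electron count is 11 − 2 = 9. The t₂g⁶e_g³ configuration has an unevenly filled e_g set; the Jahn–Teller theorem predicts a tetragonal distortion (typically axial elongation) to lift the degeneracy.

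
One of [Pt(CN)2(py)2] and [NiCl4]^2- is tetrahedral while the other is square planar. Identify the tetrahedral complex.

[NiCl4]^2-

For [Pt(CN)2(py)2]: Summing ligand charges against the 0 overall charge gives an oxidation state of +2 for platinum. Group 10 minus oxidation state 2 gives a d⁸ configuration. A 5d d⁸ ion has a large crystal-field splitting; square planar leaves the high-energy d_{x²−y²} orbital empty and maximises CFSE. → square planar.
For [NiCl4]^2-: Summing ligand charges against the −2 overall charge gives an oxidation state of +2 for nickel. Nickel is a group-10 element; Ni(II) is therefore d⁸. Chloride is a weak-field ligand. With weak-field ligands the CFSE gain from square planar is small, so a 3d d⁸ ion takes the sterically preferred tetrahedral geometry. → tetrahedral.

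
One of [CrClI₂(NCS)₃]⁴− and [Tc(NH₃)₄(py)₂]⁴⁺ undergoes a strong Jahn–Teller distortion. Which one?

[CrClI₂(NCS)₃]⁴−

[CrClI₂(NCS)₃]⁴−: Each chloride is −1; each iodide is −1; each isothiocyanate is −1; balancing the −4 overall charge requires Cr(II). Cr sits in group 6, so the d-electron count is 6 − 2 = 4. Chloride, iodide, and isothiocyanate are weak-field ligands for a first-row metal, so the complex is high-spin. The t₂g³e_g¹ (high-spin) configuration has an unevenly filled e_g set; the Jahn–Teller theorem predicts a tetragonal distortion (typically axial elongation) to lift the degeneracy.
[Tc(NH₃)₄(py)₂]⁴⁺: Summing ligand charges against the +4 overall charge gives an oxidation state of +4 for technetium. Group 7 minus oxidation state 4 gives a d³ configuration. The d³ configuration leaves the e_g set evenly filled (or empty) — no strong Jahn–Teller driving force.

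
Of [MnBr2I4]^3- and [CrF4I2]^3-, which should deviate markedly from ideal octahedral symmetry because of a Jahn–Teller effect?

[MnBr2I4]^3-

[MnBr2I4]^3-: Summing ligand charges against the −3 overall charge gives an oxidation state of +3 for manganese. Manganese is a group-7 element; Mn(III) is therefore d⁴. Bromide and iodide are weak-field ligands for a first-row metal, so the complex is high-spin. The t₂g³e_g¹ (high-spin) configuration has an unevenly filled e_g set; the Jahn–Teller theorem predicts a tetragonal distortion (typically axial elongation) to lift the degeneracy.
[CrF4I2]^3-: Ligand charges: each fluoride is −1; each iodide is −1. With an overall charge of −3 the chromium centre must be in the +3 oxidation state. Chromium is a group-6 element; Cr(III) is therefore d³. The d³ configuration leaves the e_g set evenly filled (or empty) — no strong Jahn–Teller driving force.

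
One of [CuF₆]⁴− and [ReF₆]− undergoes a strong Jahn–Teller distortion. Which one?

[CuF₆]⁴−: Ligand charges: each fluoride is −1. With an overall charge of −4 the copper centre must be in the +2 oxidation state. Cu sits in group 11, so the d-electron count is 11 − 2 = 9. The t₂g⁶e_g³ configuration has an unevenly filled e_g set; the Jahn–Teller theorem predicts a tetragonal distortion (typically axial elongation) to lift the degeneracy.
[ReF₆]−: Each fluoride is −1; balancing the −1 overall charge requires Re(V). Re sits in group 7, so the d-electron count is 7 − 5 = 2. The d² configuration leaves the e_g set evenly filled (or empty) — no strong Jahn–Teller driving force.

[CuF₆]⁴−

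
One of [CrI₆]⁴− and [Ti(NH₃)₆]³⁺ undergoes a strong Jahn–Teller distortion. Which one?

[CrI₆]⁴−: Each iodide is −1; balancing the −4 overall charge requires Cr(II). Cr sits in group 6, so the d-electron count is 6 − 2 = 4. Iodide is a weak-field ligand for a first-row metal, so the complex is high-spin. The t₂g³e_g¹ (high-spin) configuration has an unevenly filled e_g set; the Jahn–Teller theorem predicts a tetragonal distortion (typically axial elongation) to lift the degeneracy.
[Ti(NH₃)₆]³⁺: Ligand charges: ammonia is neutral. With an overall charge of +3 the titanium centre must be in the +3 oxidation state. Ti sits in group 4, so the d-electron count is 4 − 3 = 1. The d¹ configuration leaves the e_g set evenly filled (or empty) — no strong Jahn–Teller driving force.

[CrI₆]⁴−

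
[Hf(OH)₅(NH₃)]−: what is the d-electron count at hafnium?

Ligand charges: each hydroxide is −1; ammonia is neutral. With an overall charge of −1 the hafnium centre must be in the +4 oxidation state.
Hf sits in group 4, so the d-electron count is 4 − 4 = 0.

d⁰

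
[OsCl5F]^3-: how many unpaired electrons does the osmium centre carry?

Summing ligand charges against the −3 overall charge gives an oxidation state of +3 for osmium.
Os sits in group 8, so the d-electron count is 8 − 3 = 5.
The spin state decides the count: a 5d ion has a large Δₒ and is invariably low-spin.
An octahedral low-spin d⁵ ion is t₂g⁵e_g⁰, giving 1 unpaired electron.

1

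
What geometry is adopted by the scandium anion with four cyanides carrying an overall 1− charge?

Each cyanide is −1; balancing the −1 overall charge requires Sc(III).
Scandium is a group-3 element; Sc(III) is therefore d⁰.
With 4 monodentate ligands the coordination number is 4.
A d⁰ ion has no crystal-field stabilisation preference between square planar and tetrahedral, so four ligands adopt the sterically favoured tetrahedral geometry.

tetrahedral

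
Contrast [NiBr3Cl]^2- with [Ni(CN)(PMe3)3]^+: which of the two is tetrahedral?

For [NiBr3Cl]^2-: Ligand charges: each bromide is −1; each chloride is −1. With an overall charge of −2 the nickel centre must be in the +2 oxidation state. Nickel is a group-10 element; Ni(II) is therefore d⁸. Bromide and chloride are weak-field ligands. With weak-field ligands the CFSE gain from square planar is small, so a 3d d⁸ ion takes the sterically preferred tetrahedral geometry. → tetrahedral.
For [Ni(CN)(PMe3)3]^+: Summing ligand charges against the +1 overall charge gives an oxidation state of +2 for nickel. Ni sits in group 10, so the d-electron count is 10 − 2 = 8. Cyanide and trimethylphosphine are strong-field ligands (high in the spectrochemical series). A 3d d⁸ ion with strong-field ligands gains enough CFSE to favour square planar over tetrahedral. → square planar.

[NiBr3Cl]^2-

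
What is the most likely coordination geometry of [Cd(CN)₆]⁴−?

octahedral

Ligand charges: each cyanide is −1. With an overall charge of −4 the cadmium centre must be in the +2 oxidation state.
Cadmium is a group-12 element; Cd(II) is therefore d¹⁰.
Coordination number: 6.
Six donors around a single metal centre give an octahedral coordination sphere.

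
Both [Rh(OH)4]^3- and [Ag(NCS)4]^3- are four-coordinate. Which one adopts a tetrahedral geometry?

[Ag(NCS)4]^3-

For [Rh(OH)4]^3-: Summing ligand charges against the −3 overall charge gives an oxidation state of +1 for rhodium. Group 9 minus oxidation state 1 gives a d⁸ configuration. A 4d d⁸ ion has a large crystal-field splitting; square planar leaves the high-energy d_{x²−y²} orbital empty and maximises CFSE. → square planar.
For [Ag(NCS)4]^3-: Each isothiocyanate is −1; balancing the −3 overall charge requires Ag(I). Silver is a group-11 element; Ag(I) is therefore d¹⁰. A d¹⁰ ion has no crystal-field stabilisation preference between square planar and tetrahedral, so four ligands adopt the sterically favoured tetrahedral geometry. → tetrahedral.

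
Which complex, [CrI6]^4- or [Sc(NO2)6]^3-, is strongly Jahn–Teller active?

[CrI6]^4-

[CrI6]^4-: Ligand charges: each iodide is −1. With an overall charge of −4 the chromium centre must be in the +2 oxidation state. Chromium is a group-6 element; Cr(II) is therefore d⁴. Iodide is a weak-field ligand for a first-row metal, so the complex is high-spin. The t₂g³e_g¹ (high-spin) configuration has an unevenly filled e_g set; the Jahn–Teller theorem predicts a tetragonal distortion (typically axial elongation) to lift the degeneracy.
[Sc(NO2)6]^3-: Ligand charges: each nitro (N-bound nitrite) is −1. With an overall charge of −3 the scandium centre must be in the +3 oxidation state. Sc sits in group 3, so the d-electron count is 3 − 3 = 0. The d⁰ configuration leaves the e_g set evenly filled (or empty) — no strong Jahn–Teller driving force.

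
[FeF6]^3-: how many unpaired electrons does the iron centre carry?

5

Each fluoride is −1; balancing the −3 overall charge requires Fe(III).
Iron is a group-8 element; Fe(III) is therefore d⁵.
The spin state decides the count: Fluoride is a weak-field ligand for a first-row metal, so the complex is high-spin.
An octahedral high-spin d⁵ ion is t₂g³e_g², giving 5 unpaired electrons.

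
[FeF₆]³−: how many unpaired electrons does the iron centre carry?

5 unpaired electrons

Ligand charges: each fluoride is −1. With an overall charge of −3 the iron centre must be in the +3 oxidation state.
Group 8 minus oxidation state 3 gives a d⁵ configuration.
The spin state decides the count: Fluoride is a weak-field ligand for a first-row metal, so the complex is high-spin.
An octahedral high-spin d⁵ ion is t₂g³e_g², giving 5 unpaired electrons.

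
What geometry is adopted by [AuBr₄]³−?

Summing ligand charges against the −3 overall charge gives an oxidation state of +1 for gold.
Au sits in group 11, so the d-electron count is 11 − 1 = 10.
With 4 monodentate ligands the coordination number is 4.
A d¹⁰ ion has no crystal-field stabilisation preference between square planar and tetrahedral, so four ligands adopt the sterically favoured tetrahedral geometry.

tetrahedral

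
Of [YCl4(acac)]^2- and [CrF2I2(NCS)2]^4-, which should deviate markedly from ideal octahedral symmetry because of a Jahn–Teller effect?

[CrF2I2(NCS)2]^4-

[YCl4(acac)]^2-: Summing ligand charges against the −2 overall charge gives an oxidation state of +3 for yttrium. Group 3 minus oxidation state 3 gives a d⁰ configuration. The d⁰ configuration leaves the e_g set evenly filled (or empty) — no strong Jahn–Teller driving force.
[CrF2I2(NCS)2]^4-: Ligand charges: each fluoride is −1; each iodide is −1; each isothiocyanate is −1. With an overall charge of −4 the chromium centre must be in the +2 oxidation state. Cr sits in group 6, so the d-electron count is 6 − 2 = 4. Fluoride, iodide, and isothiocyanate are weak-field ligands for a first-row metal, so the complex is high-spin. The t₂g³e_g¹ (high-spin) configuration has an unevenly filled e_g set; the Jahn–Teller theorem predicts a tetragonal distortion (typically axial elongation) to lift the degeneracy.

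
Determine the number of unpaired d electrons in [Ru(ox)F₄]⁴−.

0 unpaired electrons

Summing ligand charges against the −4 overall charge gives an oxidation state of +2 for ruthenium.
Ru sits in group 8, so the d-electron count is 8 − 2 = 6.
Counting donor atoms: 1×oxalate (bidentate) → 2 donors; 4×fluoride (monodentate) → 4 donors. Coordination number = 6.
The spin state decides the count: a 4d ion has a large Δₒ and is invariably low-spin.
An octahedral low-spin d⁶ ion is t₂g⁶e_g⁰, giving 0 unpaired electrons.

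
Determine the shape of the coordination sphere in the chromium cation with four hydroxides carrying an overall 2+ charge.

tetrahedral

Summing ligand charges against the +2 overall charge gives an oxidation state of +6 for chromium.
Chromium is a group-6 element; Cr(VI) is therefore d⁰.
Coordination number: 4.
A d⁰ ion has no crystal-field stabilisation preference between square planar and tetrahedral, so four ligands adopt the sterically favoured tetrahedral geometry.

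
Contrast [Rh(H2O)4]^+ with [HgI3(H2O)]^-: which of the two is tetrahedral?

For [Rh(H2O)4]^+: Water is neutral; balancing the +1 overall charge requires Rh(I). Group 9 minus oxidation state 1 gives a d⁸ configuration. A 4d d⁸ ion has a large crystal-field splitting; square planar leaves the high-energy d_{x²−y²} orbital empty and maximises CFSE. → square planar.
For [HgI3(H2O)]^-: Summing ligand charges against the −1 overall charge gives an oxidation state of +2 for mercury. Mercury is a group-12 element; Hg(II) is therefore d¹⁰. A d¹⁰ ion has no crystal-field stabilisation preference between square planar and tetrahedral, so four ligands adopt the sterically favoured tetrahedral geometry. → tetrahedral.

[HgI3(H2O)]^-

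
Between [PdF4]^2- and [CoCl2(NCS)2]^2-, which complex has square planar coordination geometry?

[PdF4]^2-

For [PdF4]^2-: Each fluoride is −1; balancing the −2 overall charge requires Pd(II). Pd sits in group 10, so the d-electron count is 10 − 2 = 8. A 4d d⁸ ion has a large crystal-field splitting; square planar leaves the high-energy d_{x²−y²} orbital empty and maximises CFSE. → square planar.
For [CoCl2(NCS)2]^2-: Ligand charges: each chloride is −1; each isothiocyanate is −1. With an overall charge of −2 the cobalt centre must be in the +2 oxidation state. Group 9 minus oxidation state 2 gives a d⁷ configuration. For a high-spin 3d d⁷ ion with weak-field ligands the small Δₜ gives little square-planar CFSE advantage, so four ligands adopt the sterically favoured tetrahedral geometry. → tetrahedral.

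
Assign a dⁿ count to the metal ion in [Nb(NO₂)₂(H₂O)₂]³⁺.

Ligand charges: each nitro (N-bound nitrite) is −1; water is neutral. With an overall charge of +3 the niobium centre must be in the +5 oxidation state.
Niobium is a group-5 element; Nb(V) is therefore d⁰.

d0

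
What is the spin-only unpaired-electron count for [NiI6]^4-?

2 unpaired electrons

Summing ligand charges against the −4 overall charge gives an oxidation state of +2 for nickel.
Nickel is a group-10 element; Ni(II) is therefore d⁸.
In an octahedral field the d⁸ configuration is t₂g⁶e_g² (only one arrangement possible), giving 2 unpaired electrons.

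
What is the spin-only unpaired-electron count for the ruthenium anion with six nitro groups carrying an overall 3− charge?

Ligand charges: each nitro (N-bound nitrite) is −1. With an overall charge of −3 the ruthenium centre must be in the +3 oxidation state.
Ru sits in group 8, so the d-electron count is 8 − 3 = 5.
The spin state decides the count: a 4d ion has a large Δₒ and is invariably low-spin.
An octahedral low-spin d⁵ ion is t₂g⁵e_g⁰, giving 1 unpaired electron.

1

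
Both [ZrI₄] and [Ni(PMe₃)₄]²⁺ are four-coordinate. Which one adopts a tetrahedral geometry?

For [ZrI₄]: Summing ligand charges against the 0 overall charge gives an oxidation state of +4 for zirconium. Zr sits in group 4, so the d-electron count is 4 − 4 = 0. A d⁰ ion has no crystal-field stabilisation preference between square planar and tetrahedral, so four ligands adopt the sterically favoured tetrahedral geometry. → tetrahedral.
For [Ni(PMe₃)₄]²⁺: Summing ligand charges against the +2 overall charge gives an oxidation state of +2 for nickel. Group 10 minus oxidation state 2 gives a d⁸ configuration. Trimethylphosphine is a strong-field ligand (high in the spectrochemical series). A 3d d⁸ ion with strong-field ligands gains enough CFSE to favour square planar over tetrahedral. → square planar.

[ZrI₄]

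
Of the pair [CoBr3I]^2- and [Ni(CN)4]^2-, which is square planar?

For [CoBr3I]^2-: Summing ligand charges against the −2 overall charge gives an oxidation state of +2 for cobalt. Co sits in group 9, so the d-electron count is 9 − 2 = 7. For a high-spin 3d d⁷ ion with weak-field ligands the small Δₜ gives little square-planar CFSE advantage, so four ligands adopt the sterically favoured tetrahedral geometry. → tetrahedral.
For [Ni(CN)4]^2-: Summing ligand charges against the −2 overall charge gives an oxidation state of +2 for nickel. Nickel is a group-10 element; Ni(II) is therefore d⁸. Cyanide is a strong-field ligand (high in the spectrochemical series). A 3d d⁸ ion with strong-field ligands gains enough CFSE to favour square planar over tetrahedral. → square planar.

[Ni(CN)4]^2-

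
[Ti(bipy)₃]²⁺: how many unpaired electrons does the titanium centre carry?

2

2,2′-bipyridine is neutral; balancing the +2 overall charge requires Ti(II).
Titanium is a group-4 element; Ti(II) is therefore d².
Counting donor atoms: 3×2,2′-bipyridine (bidentate) → 6 donors. Coordination number = 6.
In an octahedral field the d² configuration is t₂g²e_g⁰ (only one arrangement possible), giving 2 unpaired electrons.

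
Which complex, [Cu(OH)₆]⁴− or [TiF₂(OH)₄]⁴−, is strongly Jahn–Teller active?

[Cu(OH)₆]⁴−: Each hydroxide is −1; balancing the −4 overall charge requires Cu(II). Group 11 minus oxidation state 2 gives a d⁹ configuration. The t₂g⁶e_g³ configuration has an unevenly filled e_g set; the Jahn–Teller theorem predicts a tetragonal distortion (typically axial elongation) to lift the degeneracy.
[TiF₂(OH)₄]⁴−: Each fluoride is −1; each hydroxide is −1; balancing the −4 overall charge requires Ti(II). Ti sits in group 4, so the d-electron count is 4 − 2 = 2. The d² configuration leaves the e_g set evenly filled (or empty) — no strong Jahn–Teller driving force.

[Cu(OH)₆]⁴−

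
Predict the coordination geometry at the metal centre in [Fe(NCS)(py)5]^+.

octahedral

Ligand charges: each isothiocyanate is −1; pyridine is neutral. With an overall charge of +1 the iron centre must be in the +2 oxidation state.
Fe sits in group 8, so the d-electron count is 8 − 2 = 6.
Coordination number: 6.
Six donors around a single metal centre give an octahedral coordination sphere.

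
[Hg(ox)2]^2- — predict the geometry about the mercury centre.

tetrahedral

Ligand charges: each oxalate is −2. With an overall charge of −2 the mercury centre must be in the +2 oxidation state.
Group 12 minus oxidation state 2 gives a d¹⁰ configuration.
Counting donor atoms: 2×oxalate (bidentate) → 4 donors. Coordination number = 4.
A d¹⁰ ion has no crystal-field stabilisation preference between square planar and tetrahedral, so four ligands adopt the sterically favoured tetrahedral geometry.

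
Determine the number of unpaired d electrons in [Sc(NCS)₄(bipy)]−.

Each isothiocyanate is −1; 2,2′-bipyridine is neutral; balancing the −1 overall charge requires Sc(III).
Sc sits in group 3, so the d-electron count is 3 − 3 = 0.
Counting donor atoms: 4×isothiocyanate (monodentate) → 4 donors; 1×2,2′-bipyridine (bidentate) → 2 donors. Coordination number = 6.
In an octahedral field the d⁰ configuration is t₂g⁰e_g⁰, giving 0 unpaired electrons.

0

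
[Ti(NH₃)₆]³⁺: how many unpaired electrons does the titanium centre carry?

Summing ligand charges against the +3 overall charge gives an oxidation state of +3 for titanium.
Group 4 minus oxidation state 3 gives a d¹ configuration.
In an octahedral field the d¹ configuration is t₂g¹e_g⁰ (only one arrangement possible), giving 1 unpaired electron.

1 unpaired electron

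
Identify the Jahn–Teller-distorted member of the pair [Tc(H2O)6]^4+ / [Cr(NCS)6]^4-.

[Tc(H2O)6]^4+: Ligand charges: water is neutral. With an overall charge of +4 the technetium centre must be in the +4 oxidation state. Group 7 minus oxidation state 4 gives a d³ configuration. The d³ configuration leaves the e_g set evenly filled (or empty) — no strong Jahn–Teller driving force.
[Cr(NCS)6]^4-: Summing ligand charges against the −4 overall charge gives an oxidation state of +2 for chromium. Chromium is a group-6 element; Cr(II) is therefore d⁴. Isothiocyanate is a weak-field ligand for a first-row metal, so the complex is high-spin. The t₂g³e_g¹ (high-spin) configuration has an unevenly filled e_g set; the Jahn–Teller theorem predicts a tetragonal distortion (typically axial elongation) to lift the degeneracy.

[Cr(NCS)6]^4-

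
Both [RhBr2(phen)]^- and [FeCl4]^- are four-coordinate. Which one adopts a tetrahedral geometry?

For [RhBr2(phen)]^-: Each bromide is −1; 1,10-phenanthroline is neutral; balancing the −1 overall charge requires Rh(I). Group 9 minus oxidation state 1 gives a d⁸ configuration. A 4d d⁸ ion has a large crystal-field splitting; square planar leaves the high-energy d_{x²−y²} orbital empty and maximises CFSE. → square planar.
For [FeCl4]^-: Ligand charges: each chloride is −1. With an overall charge of −1 the iron centre must be in the +3 oxidation state. Fe sits in group 8, so the d-electron count is 8 − 3 = 5. A high-spin d⁵ ion has zero CFSE in either geometry, so four ligands adopt the sterically favoured tetrahedral geometry. → tetrahedral.

[FeCl4]^-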